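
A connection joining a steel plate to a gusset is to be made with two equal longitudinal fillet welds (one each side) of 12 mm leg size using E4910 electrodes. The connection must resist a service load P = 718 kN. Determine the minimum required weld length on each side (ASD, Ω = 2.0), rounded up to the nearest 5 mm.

E49XX → F_EXX = 490 MPa.
Throat t_e = 0.707 × 12 = 8.484 mm.
r_n/Ω = (0.6 × 490 × 8.484) / 2.0 = 1247 N/mm = 1.247 kN/mm.
L_req = P / (r_n/Ω) = 718 / 1.247 = 575.7 mm total.
Per side: 575.7 / 2 = 287.9 mm.
Round up → use L = 290 mm on each side.

L = 290 mm on each side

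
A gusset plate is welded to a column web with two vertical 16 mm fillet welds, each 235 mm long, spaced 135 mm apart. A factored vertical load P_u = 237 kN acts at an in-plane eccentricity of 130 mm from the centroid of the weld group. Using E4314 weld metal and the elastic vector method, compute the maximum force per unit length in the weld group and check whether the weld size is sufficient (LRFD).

E43XX → F_EXX = 430 MPa.
Total weld length L_w = 470 mm. Treat welds as unit-width lines.
Polar moment about centroid: J = 2[d³/12 + d(b/2)²] = 2[235³/12 + 235×67.5²] = 4304000 mm³.
Direct shear f_v = P/L_w = 237×10³ / 470 = 504.3 N/mm (vertical).
Torsion M = P·e = 237×10³ × 130 = 30810000 N·mm.
Critical point at (x, y) = (67.5, 117.5) from centroid. f_tx = M·y/J = 841 N/mm; f_ty = M·x/J = 483.1 N/mm.
Resultant f_max = √[f_tx² + (f_v + f_ty)²] = √[841² + (504.3 + 483.1)²] = 1297 N/mm.
Capacity per unit length: φr_n = 0.75 × 0.6 × 430 × (0.707 × 16) = 2189 N/mm.
1297 ≤ 2189 → adequate.

f_max ≈ 1300 N/mm; adequate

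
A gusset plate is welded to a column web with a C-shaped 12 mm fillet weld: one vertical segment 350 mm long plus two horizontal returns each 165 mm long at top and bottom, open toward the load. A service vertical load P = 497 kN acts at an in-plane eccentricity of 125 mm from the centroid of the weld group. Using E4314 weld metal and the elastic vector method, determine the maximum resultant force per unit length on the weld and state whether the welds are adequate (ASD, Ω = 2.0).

f_max ≈ 1410 N/mm; NOT adequate

E43XX → F_EXX = 430 MPa.
Total weld length L_w = 680 mm. Treat welds as unit-width lines.
Centroid: x̄ = 2×165×82.5 / 680 = 40.04 mm from the vertical weld.
Polar moment about centroid: J = I_x + I_y = [350³/12 + 2×165×175²] + [350×40.04² + 2(165³/12 + 165×42.46²)] = 15580000 mm³.
Direct shear f_v = P/L_w = 497×10³ / 680 = 730.9 N/mm (vertical).
Torsion M = P·e = 497×10³ × 125 = 62125000 N·mm.
Critical point at (x, y) = (125, 175) from centroid. f_tx = M·y/J = 697.6 N/mm; f_ty = M·x/J = 498.2 N/mm.
Resultant f_max = √[f_tx² + (f_v + f_ty)²] = √[697.6² + (730.9 + 498.2)²] = 1413 N/mm.
Capacity per unit length: r_n/Ω = (1/2.0) × 0.6 × 430 × (0.707 × 12) = 1094 N/mm.
1413 > 1094 → NOT adequate.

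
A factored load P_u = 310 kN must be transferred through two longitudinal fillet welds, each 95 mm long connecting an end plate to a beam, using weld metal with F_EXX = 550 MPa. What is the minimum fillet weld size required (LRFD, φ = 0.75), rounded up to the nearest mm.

Total weld length L = 190 mm.
Required throat t_e = P_u / (φ × 0.6 F_EXX × L) = 310 / (0.75 × 0.6 × 550 × 190 × 10⁻³) = 6.592 mm.
Required leg w = t_e / 0.707 = 9.324 mm → use 10 mm.

w = 10 mm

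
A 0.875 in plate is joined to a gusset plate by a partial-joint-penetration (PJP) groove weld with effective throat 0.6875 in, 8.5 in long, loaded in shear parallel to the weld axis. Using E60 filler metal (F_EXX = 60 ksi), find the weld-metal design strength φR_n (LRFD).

φR_n ≈ 158 kip

Effective throat (given) t_e = 0.6875 in.
A_we = 0.6875 × 8.5 = 5.844 in².
F_nw = 0.6 F_EXX = 36 ksi.
φR_n = 0.75 × 36 × 5.844 = 157.8 kip.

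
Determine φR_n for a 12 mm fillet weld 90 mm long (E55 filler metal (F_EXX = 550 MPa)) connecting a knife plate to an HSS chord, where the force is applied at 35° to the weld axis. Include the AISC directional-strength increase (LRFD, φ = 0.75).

t_e = 0.707 × 12 = 8.484 mm; A_we = 8.484 × 90 = 763.6 mm².
Directional factor: 1.0 + 0.5 sin^1.5(35°) = 1.217.
F_nw = 0.6 × 550 × 1.217 = 401.7 MPa.
φR_n = 0.75 × 401.7 × 763.6 × 10⁻³ = 230 kN.

φR_n ≈ 230 kN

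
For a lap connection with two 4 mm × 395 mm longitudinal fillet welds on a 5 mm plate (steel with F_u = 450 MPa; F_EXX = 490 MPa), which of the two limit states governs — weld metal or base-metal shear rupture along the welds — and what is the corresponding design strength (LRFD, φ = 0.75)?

t_e = 0.707 × 4 = 2.828 mm; L = 790 mm.
Weld metal: φR_n = 0.75 × 0.6 × 490 × 2.828 × 790 × 10⁻³ = 492.6 kN.
Base metal (shear rupture): φR_n = 0.75 × 0.6 × 450 × 5 × 790 × 10⁻³ = 799.9 kN.
Governing: weld metal.

φR_n ≈ 493 kN (weld metal governs)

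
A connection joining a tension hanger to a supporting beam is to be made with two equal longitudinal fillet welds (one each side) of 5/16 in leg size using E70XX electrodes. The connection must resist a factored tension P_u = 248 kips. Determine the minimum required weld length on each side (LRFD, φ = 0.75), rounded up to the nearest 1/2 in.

L = 18 in on each side

E70XX → F_EXX = 70 ksi.
Throat t_e = 0.707 × 0.3125 = 0.2209 in.
φr_n = 0.75 × 0.6 × 70 × 0.2209 = 6.96 kips/in.
L_req = P_u / φr_n = 248 / 6.96 = 35.63 in total.
Per side: 35.63 / 2 = 17.82 in.
Round up → use L = 18 in on each side.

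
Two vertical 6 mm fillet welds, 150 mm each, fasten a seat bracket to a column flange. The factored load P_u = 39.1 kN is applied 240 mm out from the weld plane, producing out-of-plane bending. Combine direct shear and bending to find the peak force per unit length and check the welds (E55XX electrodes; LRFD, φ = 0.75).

f_max ≈ 1260 N/mm; NOT adequate

E55XX → F_EXX = 550 MPa.
L_w = 2 × 150 = 300 mm; section modulus (unit throat) S = 2 × L²/6 = 7500 mm².
Direct shear f_v = P/L_w = 39.1×10³/300 = 130.3 N/mm.
Moment M = P × e = 39.1×10³ × 240 = 9384000 N·mm; bending f_b = M/S = 1251 N/mm.
f_max = √(f_v² + f_b²) = √(130.3² + 1251²) = 1258 N/mm.
φr_n = 0.75 × 0.6 × 550 × (0.707 × 6) = 1050 N/mm → NOT adequate.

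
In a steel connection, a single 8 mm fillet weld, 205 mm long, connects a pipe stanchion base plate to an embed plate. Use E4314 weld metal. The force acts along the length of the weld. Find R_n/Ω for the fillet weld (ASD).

E43XX → F_EXX = 430 MPa.
Effective throat t_e = 0.707 × 8 = 5.656 mm.
Total length L = 205 mm; A_we = 5.656 × 205 = 1159 mm².
F_nw = 0.6 F_EXX = 0.6 × 430 = 258 MPa.
R_n = 258 × 1159 × 10⁻³ = 299.1 kN; R_n/Ω = 299.1/2.0 = 149.6 kN.

R_n/Ω ≈ 150 kN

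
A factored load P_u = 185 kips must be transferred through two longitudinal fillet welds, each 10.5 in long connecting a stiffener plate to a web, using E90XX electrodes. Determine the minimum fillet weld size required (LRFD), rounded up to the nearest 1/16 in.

w = 5/16 in

E90XX → F_EXX = 90 ksi.
Total weld length L = 21 in.
Required throat t_e = P_u / (φ × 0.6 F_EXX × L) = 185 / (0.75 × 0.6 × 90 × 21) = 0.2175 in.
Required leg w = t_e / 0.707 = 0.3077 in → use 5/16 in.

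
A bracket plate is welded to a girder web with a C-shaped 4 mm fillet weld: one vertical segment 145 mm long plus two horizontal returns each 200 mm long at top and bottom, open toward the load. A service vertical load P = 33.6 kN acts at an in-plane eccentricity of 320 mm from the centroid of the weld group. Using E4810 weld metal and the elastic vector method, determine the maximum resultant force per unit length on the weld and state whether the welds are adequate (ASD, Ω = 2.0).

f_max ≈ 385 N/mm; adequate

E48XX → F_EXX = 480 MPa.
Total weld length L_w = 545 mm. Treat welds as unit-width lines.
Centroid: x̄ = 2×200×100 / 545 = 73.39 mm from the vertical weld.
Polar moment about centroid: J = I_x + I_y = [145³/12 + 2×200×72.5²] + [145×73.39² + 2(200³/12 + 200×26.61²)] = 4754000 mm³.
Direct shear f_v = P/L_w = 33.6×10³ / 545 = 61.65 N/mm (vertical).
Torsion M = P·e = 33.6×10³ × 320 = 10752000 N·mm.
Critical point at (x, y) = (126.6, 72.5) from centroid. f_tx = M·y/J = 164 N/mm; f_ty = M·x/J = 286.3 N/mm.
Resultant f_max = √[f_tx² + (f_v + f_ty)²] = √[164² + (61.65 + 286.3)²] = 384.7 N/mm.
Capacity per unit length: r_n/Ω = (1/2.0) × 0.6 × 480 × (0.707 × 4) = 407.2 N/mm.
384.7 ≤ 407.2 → adequate.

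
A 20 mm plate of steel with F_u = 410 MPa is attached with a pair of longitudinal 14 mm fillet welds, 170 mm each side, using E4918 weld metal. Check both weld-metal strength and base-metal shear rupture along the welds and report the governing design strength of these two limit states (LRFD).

φR_n ≈ 742 kN (weld metal governs)

E49XX → F_EXX = 490 MPa.
t_e = 0.707 × 14 = 9.898 mm; L = 340 mm.
Weld metal: φR_n = 0.75 × 0.6 × 490 × 9.898 × 340 × 10⁻³ = 742.1 kN.
Base metal (shear rupture): φR_n = 0.75 × 0.6 × 410 × 20 × 340 × 10⁻³ = 1255 kN.
Governing: weld metal.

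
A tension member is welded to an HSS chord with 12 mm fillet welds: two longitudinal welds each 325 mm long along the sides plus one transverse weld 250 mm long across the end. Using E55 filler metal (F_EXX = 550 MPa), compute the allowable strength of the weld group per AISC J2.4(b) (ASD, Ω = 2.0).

t_e = 0.707 × 12 = 8.484 mm.
R_nwl = 0.6 × 550 × 8.484 × 650 × 10⁻³ = 1820 kN (longitudinal, 2 welds).
R_nwt = 0.6 × 550 × 8.484 × 250 × 10⁻³ = 699.9 kN (transverse, base value).
(i) R_nwl + R_nwt = 2520 kN; (ii) 0.85 R_nwl + 1.5 R_nwt = 2597 kN.
R_n = max = 2597 kN [governs: (ii)]; R_n/Ω = 1298 kN.

R_n/Ω ≈ 1300 kN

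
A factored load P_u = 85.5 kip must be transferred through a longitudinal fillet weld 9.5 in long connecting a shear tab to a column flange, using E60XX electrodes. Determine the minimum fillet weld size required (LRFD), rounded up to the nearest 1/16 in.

E60XX → F_EXX = 60 ksi.
Total weld length L = 9.5 in.
Required throat t_e = P_u / (φ × 0.6 F_EXX × L) = 85.5 / (0.75 × 0.6 × 60 × 9.5) = 0.3333 in.
Required leg w = t_e / 0.707 = 0.4715 in → use 1/2 in.

w = 1/2 in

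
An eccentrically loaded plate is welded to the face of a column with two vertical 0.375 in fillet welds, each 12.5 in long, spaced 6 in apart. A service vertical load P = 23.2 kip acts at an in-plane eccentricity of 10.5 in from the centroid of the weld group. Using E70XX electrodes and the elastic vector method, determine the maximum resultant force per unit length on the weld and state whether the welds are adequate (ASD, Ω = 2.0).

E70XX → F_EXX = 70 ksi.
Total weld length L_w = 25 in. Treat welds as unit-width lines.
Polar moment about centroid: J = 2[d³/12 + d(b/2)²] = 2[12.5³/12 + 12.5×3²] = 550.5 in³.
Direct shear f_v = P/L_w = 23.2 / 25 = 0.928 kip/in (vertical).
Torsion M = P·e = 23.2 × 10.5 = 243.6 kip·in.
Critical point at (x, y) = (3, 6.25) from centroid. f_tx = M·y/J = 2.766 kip/in; f_ty = M·x/J = 1.327 kip/in.
Resultant f_max = √[f_tx² + (f_v + f_ty)²] = √[2.766² + (0.928 + 1.327)²] = 3.569 kip/in.
Capacity per unit length: r_n/Ω = (1/2.0) × 0.6 × 70 × (0.707 × 0.375) = 5.568 kip/in.
3.569 ≤ 5.568 → adequate.

f_max ≈ 3.57 kip/in; adequate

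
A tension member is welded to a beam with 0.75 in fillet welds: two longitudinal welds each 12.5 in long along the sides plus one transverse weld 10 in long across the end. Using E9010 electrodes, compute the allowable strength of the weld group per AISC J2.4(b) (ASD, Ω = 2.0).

R_n/Ω ≈ 519 kips

E90XX → F_EXX = 90 ksi.
t_e = 0.707 × 0.75 = 0.5302 in.
R_nwl = 0.6 × 90 × 0.5302 × 25 = 715.8 kips (longitudinal, 2 welds).
R_nwt = 0.6 × 90 × 0.5302 × 10 = 286.3 kips (transverse, base value).
(i) R_nwl + R_nwt = 1002 kips; (ii) 0.85 R_nwl + 1.5 R_nwt = 1038 kips.
R_n = max = 1038 kips [governs: (ii)]; R_n/Ω = 519 kips.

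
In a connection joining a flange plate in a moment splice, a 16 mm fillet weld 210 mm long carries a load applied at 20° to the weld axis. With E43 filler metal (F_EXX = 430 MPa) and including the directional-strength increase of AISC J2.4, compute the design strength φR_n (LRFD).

φR_n ≈ 506 kN

t_e = 0.707 × 16 = 11.31 mm; A_we = 11.31 × 210 = 2376 mm².
Directional factor: 1.0 + 0.5 sin^1.5(20°) = 1.1.
F_nw = 0.6 × 430 × 1.1 = 283.8 MPa.
φR_n = 0.75 × 283.8 × 2376 × 10⁻³ = 505.6 kN.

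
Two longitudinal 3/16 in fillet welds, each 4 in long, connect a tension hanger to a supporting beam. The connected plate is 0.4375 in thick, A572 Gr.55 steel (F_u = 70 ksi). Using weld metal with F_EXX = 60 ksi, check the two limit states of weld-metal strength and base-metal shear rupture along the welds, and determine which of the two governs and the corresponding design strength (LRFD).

φR_n ≈ 28.6 kip (weld metal governs)

t_e = 0.707 × 0.1875 = 0.1326 in; L = 8 in.
Weld metal: φR_n = 0.75 × 0.6 × 60 × 0.1326 × 8 = 28.63 kip.
Base metal (shear rupture): φR_n = 0.75 × 0.6 × 70 × 0.4375 × 8 = 110.2 kip.
Governing: weld metal.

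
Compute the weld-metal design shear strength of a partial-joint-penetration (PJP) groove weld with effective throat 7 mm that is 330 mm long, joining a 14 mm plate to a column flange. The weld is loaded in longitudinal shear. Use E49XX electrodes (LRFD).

E49XX → F_EXX = 490 MPa.
Effective throat (given) t_e = 7 mm.
A_we = 7 × 330 = 2310 mm².
F_nw = 0.6 F_EXX = 294 MPa.
φR_n = 0.75 × 294 × 2310 × 10⁻³ = 509.4 kN.

φR_n ≈ 509 kN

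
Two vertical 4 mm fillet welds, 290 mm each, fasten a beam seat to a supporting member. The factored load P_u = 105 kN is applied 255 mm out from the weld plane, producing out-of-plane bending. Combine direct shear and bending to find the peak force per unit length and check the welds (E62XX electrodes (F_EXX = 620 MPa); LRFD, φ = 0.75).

L_w = 2 × 290 = 580 mm; section modulus (unit throat) S = 2 × L²/6 = 28030 mm².
Direct shear f_v = P/L_w = 105×10³/580 = 181 N/mm.
Moment M = P × e = 105×10³ × 255 = 26775000 N·mm; bending f_b = M/S = 955.1 N/mm.
f_max = √(f_v² + f_b²) = √(181² + 955.1²) = 972.1 N/mm.
φr_n = 0.75 × 0.6 × 620 × (0.707 × 4) = 789 N/mm → NOT adequate.

f_max ≈ 972 N/mm; NOT adequate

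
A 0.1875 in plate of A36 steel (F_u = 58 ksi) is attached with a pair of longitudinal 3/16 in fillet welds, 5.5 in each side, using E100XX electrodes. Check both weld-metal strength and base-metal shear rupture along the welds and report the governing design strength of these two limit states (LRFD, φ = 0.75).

E100XX → F_EXX = 100 ksi.
t_e = 0.707 × 0.1875 = 0.1326 in; L = 11 in.
Weld metal: φR_n = 0.75 × 0.6 × 100 × 0.1326 × 11 = 65.62 kips.
Base metal (shear rupture): φR_n = 0.75 × 0.6 × 58 × 0.1875 × 11 = 53.83 kips.
Governing: base-metal shear rupture.

φR_n ≈ 53.8 kips (base-metal shear rupture governs)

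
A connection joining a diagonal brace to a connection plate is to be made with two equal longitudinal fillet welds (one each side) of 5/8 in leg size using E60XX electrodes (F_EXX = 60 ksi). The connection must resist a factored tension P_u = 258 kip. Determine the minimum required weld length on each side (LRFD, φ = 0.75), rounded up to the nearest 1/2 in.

Throat t_e = 0.707 × 0.625 = 0.4419 in.
φr_n = 0.75 × 0.6 × 60 × 0.4419 = 11.93 kip/in.
L_req = P_u / φr_n = 258 / 11.93 = 21.63 in total.
Per side: 21.63 / 2 = 10.81 in.
Round up → use L = 11 in on each side.

L = 11 in on each side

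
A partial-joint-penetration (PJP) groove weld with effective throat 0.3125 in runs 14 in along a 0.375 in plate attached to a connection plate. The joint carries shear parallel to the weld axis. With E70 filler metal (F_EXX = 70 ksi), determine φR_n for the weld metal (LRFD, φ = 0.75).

Effective throat (given) t_e = 0.3125 in.
A_we = 0.3125 × 14 = 4.375 in².
F_nw = 0.6 F_EXX = 42 ksi.
φR_n = 0.75 × 42 × 4.375 = 137.8 kips.

φR_n ≈ 138 kips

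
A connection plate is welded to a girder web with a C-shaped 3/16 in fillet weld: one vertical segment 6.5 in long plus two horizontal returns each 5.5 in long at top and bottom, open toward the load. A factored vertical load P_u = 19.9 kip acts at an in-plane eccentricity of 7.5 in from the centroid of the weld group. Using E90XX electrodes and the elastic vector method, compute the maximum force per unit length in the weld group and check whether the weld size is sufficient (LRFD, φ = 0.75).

E90XX → F_EXX = 90 ksi.
Total weld length L_w = 17.5 in. Treat welds as unit-width lines.
Centroid: x̄ = 2×5.5×2.75 / 17.5 = 1.729 in from the vertical weld.
Polar moment about centroid: J = I_x + I_y = [6.5³/12 + 2×5.5×3.25²] + [6.5×1.729² + 2(5.5³/12 + 5.5×1.021²)] = 197.7 in³.
Direct shear f_v = P/L_w = 19.9 / 17.5 = 1.137 kip/in (vertical).
Torsion M = P·e = 19.9 × 7.5 = 149.25 kip·in.
Critical point at (x, y) = (3.771, 3.25) from centroid. f_tx = M·y/J = 2.454 kip/in; f_ty = M·x/J = 2.847 kip/in.
Resultant f_max = √[f_tx² + (f_v + f_ty)²] = √[2.454² + (1.137 + 2.847)²] = 4.679 kip/in.
Capacity per unit length: φr_n = 0.75 × 0.6 × 90 × (0.707 × 0.1875) = 5.369 kip/in.
4.679 ≤ 5.369 → adequate.

f_max ≈ 4.68 kip/in; adequate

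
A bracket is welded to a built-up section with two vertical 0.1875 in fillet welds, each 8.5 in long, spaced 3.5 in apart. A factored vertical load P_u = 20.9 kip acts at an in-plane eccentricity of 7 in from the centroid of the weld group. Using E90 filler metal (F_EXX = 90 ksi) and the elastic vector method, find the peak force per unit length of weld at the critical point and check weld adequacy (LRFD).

f_max ≈ 4.95 kip/in; adequate

Total weld length L_w = 17 in. Treat welds as unit-width lines.
Polar moment about centroid: J = 2[d³/12 + d(b/2)²] = 2[8.5³/12 + 8.5×1.75²] = 154.4 in³.
Direct shear f_v = P/L_w = 20.9 / 17 = 1.229 kip/in (vertical).
Torsion M = P·e = 20.9 × 7 = 146.3 kip·in.
Critical point at (x, y) = (1.75, 4.25) from centroid. f_tx = M·y/J = 4.027 kip/in; f_ty = M·x/J = 1.658 kip/in.
Resultant f_max = √[f_tx² + (f_v + f_ty)²] = √[4.027² + (1.229 + 1.658)²] = 4.955 kip/in.
Capacity per unit length: φr_n = 0.75 × 0.6 × 90 × (0.707 × 0.1875) = 5.369 kip/in.
4.955 ≤ 5.369 → adequate.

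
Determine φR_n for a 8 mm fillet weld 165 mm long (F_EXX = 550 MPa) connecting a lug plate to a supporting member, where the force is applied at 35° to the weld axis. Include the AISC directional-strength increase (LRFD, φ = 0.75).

φR_n ≈ 281 kN

t_e = 0.707 × 8 = 5.656 mm; A_we = 5.656 × 165 = 933.2 mm².
Directional factor: 1.0 + 0.5 sin^1.5(35°) = 1.217.
F_nw = 0.6 × 550 × 1.217 = 401.7 MPa.
φR_n = 0.75 × 401.7 × 933.2 × 10⁻³ = 281.1 kN.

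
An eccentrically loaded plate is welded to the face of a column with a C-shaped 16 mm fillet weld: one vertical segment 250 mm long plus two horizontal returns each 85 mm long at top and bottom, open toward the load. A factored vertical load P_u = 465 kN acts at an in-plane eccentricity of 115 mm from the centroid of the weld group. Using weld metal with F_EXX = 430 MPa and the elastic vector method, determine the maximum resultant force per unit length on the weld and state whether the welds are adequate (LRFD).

Total weld length L_w = 420 mm. Treat welds as unit-width lines.
Centroid: x̄ = 2×85×42.5 / 420 = 17.2 mm from the vertical weld.
Polar moment about centroid: J = I_x + I_y = [250³/12 + 2×85×125²] + [250×17.2² + 2(85³/12 + 85×25.3²)] = 4243000 mm³.
Direct shear f_v = P/L_w = 465×10³ / 420 = 1107 N/mm (vertical).
Torsion M = P·e = 465×10³ × 115 = 53475000 N·mm.
Critical point at (x, y) = (67.8, 125) from centroid. f_tx = M·y/J = 1575 N/mm; f_ty = M·x/J = 854.4 N/mm.
Resultant f_max = √[f_tx² + (f_v + f_ty)²] = √[1575² + (1107 + 854.4)²] = 2516 N/mm.
Capacity per unit length: φr_n = 0.75 × 0.6 × 430 × (0.707 × 16) = 2189 N/mm.
2516 > 2189 → NOT adequate.

f_max ≈ 2520 N/mm; NOT adequate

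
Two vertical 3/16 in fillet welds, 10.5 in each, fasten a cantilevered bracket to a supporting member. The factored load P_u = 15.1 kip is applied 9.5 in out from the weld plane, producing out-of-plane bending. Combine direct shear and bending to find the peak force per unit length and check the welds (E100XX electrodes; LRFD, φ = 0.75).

E100XX → F_EXX = 100 ksi.
L_w = 2 × 10.5 = 21 in; section modulus (unit throat) S = 2 × L²/6 = 36.75 in².
Direct shear f_v = P/L_w = 15.1/21 = 0.719 kip/in.
Moment M = P × e = 15.1 × 9.5 = 143.45 kip·in; bending f_b = M/S = 3.903 kip/in.
f_max = √(f_v² + f_b²) = √(0.719² + 3.903²) = 3.969 kip/in.
φr_n = 0.75 × 0.6 × 100 × (0.707 × 0.1875) = 5.965 kip/in → adequate.

f_max ≈ 3.97 kip/in; adequate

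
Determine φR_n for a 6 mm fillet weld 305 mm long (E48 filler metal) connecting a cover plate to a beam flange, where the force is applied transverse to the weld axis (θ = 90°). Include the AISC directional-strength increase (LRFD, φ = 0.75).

φR_n ≈ 419 kN

E48XX → F_EXX = 480 MPa.
t_e = 0.707 × 6 = 4.242 mm; A_we = 4.242 × 305 = 1294 mm².
Directional factor: 1.0 + 0.5 sin^1.5(90°) = 1.5.
F_nw = 0.6 × 480 × 1.5 = 432 MPa.
φR_n = 0.75 × 432 × 1294 × 10⁻³ = 419.2 kN.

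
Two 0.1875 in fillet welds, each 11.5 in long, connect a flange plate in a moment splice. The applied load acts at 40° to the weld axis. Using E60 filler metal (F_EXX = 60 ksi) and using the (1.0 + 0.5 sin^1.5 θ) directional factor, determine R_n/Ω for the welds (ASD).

t_e = 0.707 × 0.1875 = 0.1326 in; A_we = 0.1326 × 23 = 3.049 in².
Directional factor: 1.0 + 0.5 sin^1.5(40°) = 1.258.
F_nw = 0.6 × 60 × 1.258 = 45.28 ksi.
R_n/Ω = (45.28 × 3.049) / 2.0 = 69.02 kips.

R_n/Ω ≈ 69 kips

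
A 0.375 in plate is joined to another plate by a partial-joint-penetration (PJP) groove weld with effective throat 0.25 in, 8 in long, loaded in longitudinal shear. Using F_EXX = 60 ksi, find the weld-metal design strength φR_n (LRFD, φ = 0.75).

φR_n ≈ 54 kips

Effective throat (given) t_e = 0.25 in.
A_we = 0.25 × 8 = 2 in².
F_nw = 0.6 F_EXX = 36 ksi.
φR_n = 0.75 × 36 × 2 = 54 kips.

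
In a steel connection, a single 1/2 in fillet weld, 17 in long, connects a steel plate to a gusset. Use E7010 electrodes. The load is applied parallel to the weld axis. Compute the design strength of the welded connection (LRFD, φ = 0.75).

φR_n ≈ 189 kip

E70XX → F_EXX = 70 ksi.
Effective throat t_e = 0.707 × 0.5 = 0.3535 in.
Total length L = 17 in; A_we = 0.3535 × 17 = 6.01 in².
F_nw = 0.6 F_EXX = 0.6 × 70 = 42 ksi.
φR_n = 0.75 × 42 × 6.01 = 189.3 kip.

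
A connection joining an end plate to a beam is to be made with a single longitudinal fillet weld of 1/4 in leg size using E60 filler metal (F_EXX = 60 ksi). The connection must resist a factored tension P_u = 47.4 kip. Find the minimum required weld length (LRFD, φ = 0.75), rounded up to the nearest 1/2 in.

Throat t_e = 0.707 × 0.25 = 0.1767 in.
φr_n = 0.75 × 0.6 × 60 × 0.1767 = 4.772 kip/in.
L_req = P_u / φr_n = 47.4 / 4.772 = 9.932 in total.
Round up → use L = 10 in.

L = 10 in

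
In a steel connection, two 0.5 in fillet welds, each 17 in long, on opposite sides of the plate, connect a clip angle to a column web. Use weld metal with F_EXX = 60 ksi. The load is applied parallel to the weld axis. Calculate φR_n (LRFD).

Effective throat t_e = 0.707 × 0.5 = 0.3535 in.
Total length L = 34 in; A_we = 0.3535 × 34 = 12.02 in².
F_nw = 0.6 F_EXX = 0.6 × 60 = 36 ksi.
φR_n = 0.75 × 36 × 12.02 = 324.5 kips.

φR_n ≈ 325 kips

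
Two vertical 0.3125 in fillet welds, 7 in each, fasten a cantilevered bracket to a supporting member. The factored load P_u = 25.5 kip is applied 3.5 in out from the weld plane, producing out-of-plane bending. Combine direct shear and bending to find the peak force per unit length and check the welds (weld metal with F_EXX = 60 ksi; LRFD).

L_w = 2 × 7 = 14 in; section modulus (unit throat) S = 2 × L²/6 = 16.33 in².
Direct shear f_v = P/L_w = 25.5/14 = 1.821 kip/in.
Moment M = P × e = 25.5 × 3.5 = 89.25 kip·in; bending f_b = M/S = 5.464 kip/in.
f_max = √(f_v² + f_b²) = √(1.821² + 5.464²) = 5.76 kip/in.
φr_n = 0.75 × 0.6 × 60 × (0.707 × 0.3125) = 5.965 kip/in → adequate.

f_max ≈ 5.76 kip/in; adequate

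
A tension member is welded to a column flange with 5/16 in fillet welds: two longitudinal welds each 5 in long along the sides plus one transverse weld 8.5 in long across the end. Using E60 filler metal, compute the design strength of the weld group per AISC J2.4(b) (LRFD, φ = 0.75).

E60XX → F_EXX = 60 ksi.
t_e = 0.707 × 0.3125 = 0.2209 in.
R_nwl = 0.6 × 60 × 0.2209 × 10 = 79.54 kips (longitudinal, 2 welds).
R_nwt = 0.6 × 60 × 0.2209 × 8.5 = 67.61 kips (transverse, base value).
(i) R_nwl + R_nwt = 147.1 kips; (ii) 0.85 R_nwl + 1.5 R_nwt = 169 kips.
R_n = max = 169 kips [governs: (ii)]; φR_n = 126.8 kips.

φR_n ≈ 127 kips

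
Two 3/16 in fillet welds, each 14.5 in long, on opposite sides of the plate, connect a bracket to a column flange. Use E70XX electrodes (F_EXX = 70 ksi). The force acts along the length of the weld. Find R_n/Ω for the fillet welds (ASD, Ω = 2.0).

R_n/Ω ≈ 80.7 kip

Effective throat t_e = 0.707 × 0.1875 = 0.1326 in.
Total length L = 29 in; A_we = 0.1326 × 29 = 3.844 in².
F_nw = 0.6 F_EXX = 0.6 × 70 = 42 ksi.
R_n = 42 × 3.844 = 161.5 kip; R_n/Ω = 161.5/2.0 = 80.73 kip.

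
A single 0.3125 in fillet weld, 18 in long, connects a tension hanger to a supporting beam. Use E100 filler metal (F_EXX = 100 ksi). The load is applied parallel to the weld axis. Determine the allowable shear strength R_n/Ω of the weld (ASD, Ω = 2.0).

Effective throat t_e = 0.707 × 0.3125 = 0.2209 in.
Total length L = 18 in; A_we = 0.2209 × 18 = 3.977 in².
F_nw = 0.6 F_EXX = 0.6 × 100 = 60 ksi.
R_n = 60 × 3.977 = 238.6 kip; R_n/Ω = 238.6/2.0 = 119.3 kip.

R_n/Ω ≈ 119 kip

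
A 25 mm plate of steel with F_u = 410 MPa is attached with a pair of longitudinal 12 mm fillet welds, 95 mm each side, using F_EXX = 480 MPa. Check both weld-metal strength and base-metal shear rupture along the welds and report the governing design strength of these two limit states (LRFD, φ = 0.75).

φR_n ≈ 348 kN (weld metal governs)

t_e = 0.707 × 12 = 8.484 mm; L = 190 mm.
Weld metal: φR_n = 0.75 × 0.6 × 480 × 8.484 × 190 × 10⁻³ = 348.2 kN.
Base metal (shear rupture): φR_n = 0.75 × 0.6 × 410 × 25 × 190 × 10⁻³ = 876.4 kN.
Governing: weld metal.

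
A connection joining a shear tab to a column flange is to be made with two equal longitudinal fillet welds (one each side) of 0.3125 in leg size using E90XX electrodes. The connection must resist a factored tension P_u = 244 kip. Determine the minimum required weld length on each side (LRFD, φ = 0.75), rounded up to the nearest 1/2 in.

E90XX → F_EXX = 90 ksi.
Throat t_e = 0.707 × 0.3125 = 0.2209 in.
φr_n = 0.75 × 0.6 × 90 × 0.2209 = 8.948 kip/in.
L_req = P_u / φr_n = 244 / 8.948 = 27.27 in total.
Per side: 27.27 / 2 = 13.63 in.
Round up → use L = 14 in on each side.

L = 14 in on each side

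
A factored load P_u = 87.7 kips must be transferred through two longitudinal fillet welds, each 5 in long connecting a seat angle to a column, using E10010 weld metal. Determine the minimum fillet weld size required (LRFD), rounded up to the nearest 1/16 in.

w = 5/16 in

E100XX → F_EXX = 100 ksi.
Total weld length L = 10 in.
Required throat t_e = P_u / (φ × 0.6 F_EXX × L) = 87.7 / (0.75 × 0.6 × 100 × 10) = 0.1949 in.
Required leg w = t_e / 0.707 = 0.2757 in → use 5/16 in.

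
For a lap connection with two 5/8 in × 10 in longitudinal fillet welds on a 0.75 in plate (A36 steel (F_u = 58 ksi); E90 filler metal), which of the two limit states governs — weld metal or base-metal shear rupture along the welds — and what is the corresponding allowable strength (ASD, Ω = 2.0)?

E90XX → F_EXX = 90 ksi.
t_e = 0.707 × 0.625 = 0.4419 in; L = 20 in.
Weld metal: R_n/Ω = (1/2.0) × 0.6 × 90 × 0.4419 × 20 = 238.6 kips.
Base metal (shear rupture): R_n/Ω = (1/2.0) × 0.6 × 58 × 0.75 × 20 = 261 kips.
Governing: weld metal.

R_n/Ω ≈ 239 kips (weld metal governs)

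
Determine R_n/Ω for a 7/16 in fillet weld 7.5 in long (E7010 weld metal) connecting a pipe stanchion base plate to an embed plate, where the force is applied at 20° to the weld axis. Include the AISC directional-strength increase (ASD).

R_n/Ω ≈ 53.6 kips

E70XX → F_EXX = 70 ksi.
t_e = 0.707 × 0.4375 = 0.3093 in; A_we = 0.3093 × 7.5 = 2.32 in².
Directional factor: 1.0 + 0.5 sin^1.5(20°) = 1.1.
F_nw = 0.6 × 70 × 1.1 = 46.2 ksi.
R_n/Ω = (46.2 × 2.32) / 2.0 = 53.59 kips.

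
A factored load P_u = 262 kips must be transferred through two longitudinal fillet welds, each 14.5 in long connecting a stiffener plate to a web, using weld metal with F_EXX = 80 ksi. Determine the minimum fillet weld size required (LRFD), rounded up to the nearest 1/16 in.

Total weld length L = 29 in.
Required throat t_e = P_u / (φ × 0.6 F_EXX × L) = 262 / (0.75 × 0.6 × 80 × 29) = 0.251 in.
Required leg w = t_e / 0.707 = 0.355 in → use 3/8 in.

w = 3/8 in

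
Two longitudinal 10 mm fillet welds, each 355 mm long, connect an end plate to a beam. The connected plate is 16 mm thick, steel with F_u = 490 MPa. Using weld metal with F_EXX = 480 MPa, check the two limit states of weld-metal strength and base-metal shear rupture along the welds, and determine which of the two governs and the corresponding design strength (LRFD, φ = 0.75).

t_e = 0.707 × 10 = 7.07 mm; L = 710 mm.
Weld metal: φR_n = 0.75 × 0.6 × 480 × 7.07 × 710 × 10⁻³ = 1084 kN.
Base metal (shear rupture): φR_n = 0.75 × 0.6 × 490 × 16 × 710 × 10⁻³ = 2505 kN.
Governing: weld metal.

φR_n ≈ 1080 kN (weld metal governs)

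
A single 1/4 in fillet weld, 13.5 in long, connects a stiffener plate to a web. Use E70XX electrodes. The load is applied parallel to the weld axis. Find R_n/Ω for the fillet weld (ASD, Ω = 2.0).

E70XX → F_EXX = 70 ksi.
Effective throat t_e = 0.707 × 0.25 = 0.1767 in.
Total length L = 13.5 in; A_we = 0.1767 × 13.5 = 2.386 in².
F_nw = 0.6 F_EXX = 0.6 × 70 = 42 ksi.
R_n = 42 × 2.386 = 100.2 kip; R_n/Ω = 100.2/2.0 = 50.11 kip.

R_n/Ω ≈ 50.1 kip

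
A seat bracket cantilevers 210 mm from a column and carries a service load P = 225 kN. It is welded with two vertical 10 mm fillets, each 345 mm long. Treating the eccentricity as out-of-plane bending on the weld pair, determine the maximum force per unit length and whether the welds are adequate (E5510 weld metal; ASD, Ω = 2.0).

E55XX → F_EXX = 550 MPa.
L_w = 2 × 345 = 690 mm; section modulus (unit throat) S = 2 × L²/6 = 39680 mm².
Direct shear f_v = P/L_w = 225×10³/690 = 326.1 N/mm.
Moment M = P × e = 225×10³ × 210 = 47250000 N·mm; bending f_b = M/S = 1191 N/mm.
f_max = √(f_v² + f_b²) = √(326.1² + 1191²) = 1235 N/mm.
r_n/Ω = (1/2.0) × 0.6 × 550 × (0.707 × 10) = 1167 N/mm → NOT adequate.

f_max ≈ 1230 N/mm; NOT adequate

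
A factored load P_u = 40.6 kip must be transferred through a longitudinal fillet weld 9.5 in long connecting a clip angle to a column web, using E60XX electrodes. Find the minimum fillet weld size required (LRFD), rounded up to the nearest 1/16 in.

w = 1/4 in

E60XX → F_EXX = 60 ksi.
Total weld length L = 9.5 in.
Required throat t_e = P_u / (φ × 0.6 F_EXX × L) = 40.6 / (0.75 × 0.6 × 60 × 9.5) = 0.1583 in.
Required leg w = t_e / 0.707 = 0.2239 in → use 1/4 in.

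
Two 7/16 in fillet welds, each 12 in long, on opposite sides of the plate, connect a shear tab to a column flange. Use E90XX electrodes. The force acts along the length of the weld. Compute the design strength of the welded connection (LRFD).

E90XX → F_EXX = 90 ksi.
Effective throat t_e = 0.707 × 0.4375 = 0.3093 in.
Total length L = 24 in; A_we = 0.3093 × 24 = 7.423 in².
F_nw = 0.6 F_EXX = 0.6 × 90 = 54 ksi.
φR_n = 0.75 × 54 × 7.423 = 300.7 kip.

φR_n ≈ 301 kip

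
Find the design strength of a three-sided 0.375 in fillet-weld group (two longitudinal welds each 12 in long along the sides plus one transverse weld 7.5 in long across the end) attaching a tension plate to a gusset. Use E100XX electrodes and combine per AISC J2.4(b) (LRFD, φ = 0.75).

φR_n ≈ 378 kip

E100XX → F_EXX = 100 ksi.
t_e = 0.707 × 0.375 = 0.2651 in.
R_nwl = 0.6 × 100 × 0.2651 × 24 = 381.8 kip (longitudinal, 2 welds).
R_nwt = 0.6 × 100 × 0.2651 × 7.5 = 119.3 kip (transverse, base value).
(i) R_nwl + R_nwt = 501.1 kip; (ii) 0.85 R_nwl + 1.5 R_nwt = 503.5 kip.
R_n = max = 503.5 kip [governs: (ii)]; φR_n = 377.6 kip.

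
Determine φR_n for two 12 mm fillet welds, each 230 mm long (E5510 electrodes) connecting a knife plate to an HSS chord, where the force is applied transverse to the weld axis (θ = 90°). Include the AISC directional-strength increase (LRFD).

E55XX → F_EXX = 550 MPa.
t_e = 0.707 × 12 = 8.484 mm; A_we = 8.484 × 460 = 3903 mm².
Directional factor: 1.0 + 0.5 sin^1.5(90°) = 1.5.
F_nw = 0.6 × 550 × 1.5 = 495 MPa.
φR_n = 0.75 × 495 × 3903 × 10⁻³ = 1449 kN.

φR_n ≈ 1450 kN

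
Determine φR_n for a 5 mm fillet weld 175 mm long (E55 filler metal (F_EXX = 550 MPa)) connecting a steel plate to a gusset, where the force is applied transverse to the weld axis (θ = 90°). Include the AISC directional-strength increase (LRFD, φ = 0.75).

t_e = 0.707 × 5 = 3.535 mm; A_we = 3.535 × 175 = 618.6 mm².
Directional factor: 1.0 + 0.5 sin^1.5(90°) = 1.5.
F_nw = 0.6 × 550 × 1.5 = 495 MPa.
φR_n = 0.75 × 495 × 618.6 × 10⁻³ = 229.7 kN.

φR_n ≈ 230 kN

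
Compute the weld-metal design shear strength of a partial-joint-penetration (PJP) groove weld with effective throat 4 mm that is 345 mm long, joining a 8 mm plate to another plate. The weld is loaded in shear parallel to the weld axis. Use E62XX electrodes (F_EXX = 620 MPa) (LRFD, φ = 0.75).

φR_n ≈ 385 kN

Effective throat (given) t_e = 4 mm.
A_we = 4 × 345 = 1380 mm².
F_nw = 0.6 F_EXX = 372 MPa.
φR_n = 0.75 × 372 × 1380 × 10⁻³ = 385 kN.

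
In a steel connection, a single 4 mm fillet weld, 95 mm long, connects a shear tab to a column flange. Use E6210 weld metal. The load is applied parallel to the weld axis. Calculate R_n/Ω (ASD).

R_n/Ω ≈ 50 kN

E62XX → F_EXX = 620 MPa.
Effective throat t_e = 0.707 × 4 = 2.828 mm.
Total length L = 95 mm; A_we = 2.828 × 95 = 268.7 mm².
F_nw = 0.6 F_EXX = 0.6 × 620 = 372 MPa.
R_n = 372 × 268.7 × 10⁻³ = 99.94 kN; R_n/Ω = 99.94/2.0 = 49.97 kN.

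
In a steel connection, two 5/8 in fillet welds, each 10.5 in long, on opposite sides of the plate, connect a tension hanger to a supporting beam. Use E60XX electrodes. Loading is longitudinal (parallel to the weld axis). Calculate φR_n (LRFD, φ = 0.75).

φR_n ≈ 251 kip

E60XX → F_EXX = 60 ksi.
Effective throat t_e = 0.707 × 0.625 = 0.4419 in.
Total length L = 21 in; A_we = 0.4419 × 21 = 9.279 in².
F_nw = 0.6 F_EXX = 0.6 × 60 = 36 ksi.
φR_n = 0.75 × 36 × 9.279 = 250.5 kip.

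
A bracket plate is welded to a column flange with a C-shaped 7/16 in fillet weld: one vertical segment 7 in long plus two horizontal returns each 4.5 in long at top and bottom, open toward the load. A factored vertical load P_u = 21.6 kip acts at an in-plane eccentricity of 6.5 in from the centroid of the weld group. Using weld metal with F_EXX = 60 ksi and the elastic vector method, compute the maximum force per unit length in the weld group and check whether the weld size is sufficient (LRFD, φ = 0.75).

Total weld length L_w = 16 in. Treat welds as unit-width lines.
Centroid: x̄ = 2×4.5×2.25 / 16 = 1.266 in from the vertical weld.
Polar moment about centroid: J = I_x + I_y = [7³/12 + 2×4.5×3.5²] + [7×1.266² + 2(4.5³/12 + 4.5×0.9844²)] = 174 in³.
Direct shear f_v = P/L_w = 21.6 / 16 = 1.35 kip/in (vertical).
Torsion M = P·e = 21.6 × 6.5 = 140.4 kip·in.
Critical point at (x, y) = (3.234, 3.5) from centroid. f_tx = M·y/J = 2.825 kip/in; f_ty = M·x/J = 2.61 kip/in.
Resultant f_max = √[f_tx² + (f_v + f_ty)²] = √[2.825² + (1.35 + 2.61)²] = 4.865 kip/in.
Capacity per unit length: φr_n = 0.75 × 0.6 × 60 × (0.707 × 0.4375) = 8.351 kip/in.
4.865 ≤ 8.351 → adequate.

f_max ≈ 4.86 kip/in; adequate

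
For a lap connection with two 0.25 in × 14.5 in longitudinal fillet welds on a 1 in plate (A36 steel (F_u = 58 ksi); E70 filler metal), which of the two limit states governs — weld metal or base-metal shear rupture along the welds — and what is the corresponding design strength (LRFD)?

φR_n ≈ 161 kip (weld metal governs)

E70XX → F_EXX = 70 ksi.
t_e = 0.707 × 0.25 = 0.1767 in; L = 29 in.
Weld metal: φR_n = 0.75 × 0.6 × 70 × 0.1767 × 29 = 161.5 kip.
Base metal (shear rupture): φR_n = 0.75 × 0.6 × 58 × 1 × 29 = 756.9 kip.
Governing: weld metal.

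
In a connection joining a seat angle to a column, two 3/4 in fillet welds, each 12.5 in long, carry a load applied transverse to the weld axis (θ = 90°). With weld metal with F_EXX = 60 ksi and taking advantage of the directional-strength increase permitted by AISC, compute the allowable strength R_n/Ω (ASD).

t_e = 0.707 × 0.75 = 0.5302 in; A_we = 0.5302 × 25 = 13.26 in².
Directional factor: 1.0 + 0.5 sin^1.5(90°) = 1.5.
F_nw = 0.6 × 60 × 1.5 = 54 ksi.
R_n/Ω = (54 × 13.26) / 2.0 = 357.9 kip.

R_n/Ω ≈ 358 kip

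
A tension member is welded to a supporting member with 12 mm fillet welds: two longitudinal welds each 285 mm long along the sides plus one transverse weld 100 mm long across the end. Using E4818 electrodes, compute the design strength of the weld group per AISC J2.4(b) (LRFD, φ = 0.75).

E48XX → F_EXX = 480 MPa.
t_e = 0.707 × 12 = 8.484 mm.
R_nwl = 0.6 × 480 × 8.484 × 570 × 10⁻³ = 1393 kN (longitudinal, 2 welds).
R_nwt = 0.6 × 480 × 8.484 × 100 × 10⁻³ = 244.3 kN (transverse, base value).
(i) R_nwl + R_nwt = 1637 kN; (ii) 0.85 R_nwl + 1.5 R_nwt = 1550 kN.
R_n = max = 1637 kN [governs: (i)]; φR_n = 1228 kN.

φR_n ≈ 1230 kN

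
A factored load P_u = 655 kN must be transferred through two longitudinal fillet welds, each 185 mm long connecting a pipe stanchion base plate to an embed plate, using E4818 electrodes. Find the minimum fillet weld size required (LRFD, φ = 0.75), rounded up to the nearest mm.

w = 12 mm

E48XX → F_EXX = 480 MPa.
Total weld length L = 370 mm.
Required throat t_e = P_u / (φ × 0.6 F_EXX × L) = 655 / (0.75 × 0.6 × 480 × 370 × 10⁻³) = 8.196 mm.
Required leg w = t_e / 0.707 = 11.59 mm → use 12 mm.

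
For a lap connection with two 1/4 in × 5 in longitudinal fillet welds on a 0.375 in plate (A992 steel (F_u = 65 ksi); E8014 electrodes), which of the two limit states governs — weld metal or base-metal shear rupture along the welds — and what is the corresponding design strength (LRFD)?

φR_n ≈ 63.6 kip (weld metal governs)

E80XX → F_EXX = 80 ksi.
t_e = 0.707 × 0.25 = 0.1767 in; L = 10 in.
Weld metal: φR_n = 0.75 × 0.6 × 80 × 0.1767 × 10 = 63.63 kip.
Base metal (shear rupture): φR_n = 0.75 × 0.6 × 65 × 0.375 × 10 = 109.7 kip.
Governing: weld metal.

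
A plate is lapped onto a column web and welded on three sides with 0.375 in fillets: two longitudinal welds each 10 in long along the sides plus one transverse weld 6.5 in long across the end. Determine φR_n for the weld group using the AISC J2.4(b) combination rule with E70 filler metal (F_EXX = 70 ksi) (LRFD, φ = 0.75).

φR_n ≈ 223 kips

t_e = 0.707 × 0.375 = 0.2651 in.
R_nwl = 0.6 × 70 × 0.2651 × 20 = 222.7 kips (longitudinal, 2 welds).
R_nwt = 0.6 × 70 × 0.2651 × 6.5 = 72.38 kips (transverse, base value).
(i) R_nwl + R_nwt = 295.1 kips; (ii) 0.85 R_nwl + 1.5 R_nwt = 297.9 kips.
R_n = max = 297.9 kips [governs: (ii)]; φR_n = 223.4 kips.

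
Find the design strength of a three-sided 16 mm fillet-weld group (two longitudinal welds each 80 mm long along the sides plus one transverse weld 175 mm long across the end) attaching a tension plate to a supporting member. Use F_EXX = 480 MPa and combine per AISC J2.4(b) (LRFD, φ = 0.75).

φR_n ≈ 974 kN

t_e = 0.707 × 16 = 11.31 mm.
R_nwl = 0.6 × 480 × 11.31 × 160 × 10⁻³ = 521.3 kN (longitudinal, 2 welds).
R_nwt = 0.6 × 480 × 11.31 × 175 × 10⁻³ = 570.1 kN (transverse, base value).
(i) R_nwl + R_nwt = 1091 kN; (ii) 0.85 R_nwl + 1.5 R_nwt = 1298 kN.
R_n = max = 1298 kN [governs: (ii)]; φR_n = 973.7 kN.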